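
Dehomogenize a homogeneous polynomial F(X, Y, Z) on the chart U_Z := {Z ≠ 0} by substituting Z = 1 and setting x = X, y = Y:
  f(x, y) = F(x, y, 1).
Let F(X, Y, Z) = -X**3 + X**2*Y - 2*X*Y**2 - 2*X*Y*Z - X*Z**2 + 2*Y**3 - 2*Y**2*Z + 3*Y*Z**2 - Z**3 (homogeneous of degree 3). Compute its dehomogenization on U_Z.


f(x, y) = -x**3 + x**2*y - 2*x*y**2 - 2*x*y - x + 2*y**3 - 2*y**2 + 3*y - 1

On U_Z we set Z = 1. Each monomial c·X^i·Y^j·Z^k in F becomes c·x^i·y^j·1^k = c·x^i·y^j.
Substituting Z = 1: F(X, Y, 1) = -x**3 + x**2*y - 2*x*y**2 - 2*x*y - x + 2*y**3 - 2*y**2 + 3*y - 1.
Note: deg(f) ≤ deg(F) = 3; strict inequality happens when F is divisible by Z (lost terms).


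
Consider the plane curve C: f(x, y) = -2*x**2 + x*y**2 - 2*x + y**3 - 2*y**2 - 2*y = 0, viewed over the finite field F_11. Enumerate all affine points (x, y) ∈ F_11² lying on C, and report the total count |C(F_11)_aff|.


Affine F_11-points: {(0, 0), (0, 6), (0, 7), (2, 4), (2, 8), (2, 10), (3, 10), (5, 2), (5, 4), (6, 6), (7, 2), (7, 7), (7, 8), (8, 5), (9, 5), (10, 0)}; count = 16.

For each of the 121 pairs (x, y) ∈ F_11², evaluate f(x, y) mod 11. Record the zeros.
  x = 0: [0↦0, 1↦8, 2↦7, 3↦3, 4↦2, 5↦10, 6↦0, 7↦0, 8↦5, 9↦10, 10↦10]  zeros at y ∈ {0, 6, 7}
  x = 1: [0↦7, 1↦5, 2↦7, 3↦8, 4↦3, 5↦9, 6↦10, 7↦1, 8↦10, 9↦10, 10↦7]  zeros at y ∈ ∅
  x = 2: [0↦10, 1↦9, 2↦3, 3↦9, 4↦0, 5↦4, 6↦5, 7↦9, 8↦0, 9↦6, 10↦0]  zeros at y ∈ {4, 8, 10}
  x = 3: [0↦9, 1↦9, 2↦6, 3↦6, 4↦4, 5↦6, 6↦7, 7↦2, 8↦8, 9↦9, 10↦0]  zeros at y ∈ {10}
  x = 4: [0↦4, 1↦5, 2↦5, 3↦10, 4↦4, 5↦4, 6↦5, 7↦2, 8↦1, 9↦8, 10↦7]  zeros at y ∈ ∅
  x = 5: [0↦6, 1↦8, 2↦0, 3↦10, 4↦0, 5↦9, 6↦10, 7↦9, 8↦1, 9↦3, 10↦10]  zeros at y ∈ {2, 4}
  x = 6: [0↦4, 1↦7, 2↦2, 3↦6, 4↦3, 5↦10, 6↦0, 7↦1, 8↦8, 9↦5, 10↦9]  zeros at y ∈ {6}
  x = 7: [0↦9, 1↦2, 2↦0, 3↦9, 4↦2, 5↦7, 6↦8, 7↦0, 8↦0, 9↦3, 10↦4]  zeros at y ∈ {2, 7, 8}
  x = 8: [0↦10, 1↦4, 2↦5, 3↦8, 4↦8, 5↦0, 6↦1, 7↦6, 8↦10, 9↦8, 10↦6]  zeros at y ∈ {5}
  x = 9: [0↦7, 1↦2, 2↦6, 3↦3, 4↦10, 5↦0, 6↦1, 7↦8, 8↦5, 9↦9, 10↦4]  zeros at y ∈ {5}
  x = 10: [0↦0, 1↦7, 2↦3, 3↦5, 4↦8, 5↦7, 6↦8, 7↦6, 8↦7, 9↦6, 10↦9]  zeros at y ∈ {0}
Collecting zeros: affine points = {(0, 0), (0, 6), (0, 7), (2, 4), (2, 8), (2, 10), (3, 10), (5, 2), (5, 4), (6, 6), (7, 2), (7, 7), (7, 8), (8, 5), (9, 5), (10, 0)}.
Total count |C(F_11)_aff| = 16.


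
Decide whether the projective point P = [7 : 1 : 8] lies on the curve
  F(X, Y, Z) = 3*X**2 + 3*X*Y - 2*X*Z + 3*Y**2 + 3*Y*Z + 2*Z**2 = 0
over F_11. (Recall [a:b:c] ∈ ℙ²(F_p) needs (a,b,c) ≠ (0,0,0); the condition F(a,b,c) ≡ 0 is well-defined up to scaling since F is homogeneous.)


F(7,1,8) ≡ 2 (mod 11); P is NOT on the curve.

Evaluate F(7, 1, 8) term-by-term (mod 11).
  3*X**2 ↦ 3·49·1·1 = 147
  3*X*Y ↦ 3·7·1·1 = 21
  -2*X*Z ↦ -2·7·1·8 = -112
  3*Y**2 ↦ 3·1·1·1 = 3
  3*Y*Z ↦ 3·1·1·8 = 24
  2*Z**2 ↦ 2·1·1·64 = 128
Sum: F(7, 1, 8) = (147) + (21) + (-112) + (3) + (24) + (128) = 211.
Reducing mod 11: 211 ≡ 2 (mod 11).
Since F(a, b, c) ≡ 2 ≠ 0 (mod 11), P does NOT lie on the curve.


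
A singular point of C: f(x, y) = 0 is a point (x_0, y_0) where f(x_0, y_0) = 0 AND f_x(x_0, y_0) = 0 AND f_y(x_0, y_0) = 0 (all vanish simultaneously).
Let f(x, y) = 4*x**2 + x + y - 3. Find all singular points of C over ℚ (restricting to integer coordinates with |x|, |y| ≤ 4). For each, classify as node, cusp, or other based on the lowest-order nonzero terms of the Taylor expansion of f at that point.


No singular points in the scanned grid; C is smooth there.

Compute partial derivatives:
  f_x = 8*x + 1.
  f_y = 1.
f_y = 1 is a nonzero constant, so f_y never vanishes: no point (x, y) can satisfy f = f_x = f_y = 0. In particular no (x, y) ∈ {−4, ..., 4}² is singular; the curve is smooth.


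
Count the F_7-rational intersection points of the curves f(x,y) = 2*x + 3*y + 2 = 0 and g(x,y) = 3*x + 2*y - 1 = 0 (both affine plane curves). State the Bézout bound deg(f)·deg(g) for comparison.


Common zeros: {(0, 4)}; count = 1; Bézout bound = 1.

deg(f) = 1, deg(g) = 1, so Bézout bound = 1.
Scan x ∈ F_7. For each x, list the y ∈ F_7 with f(x, y) ≡ 0 and those with g(x, y) ≡ 0 (mod 7); the common zeros in that column are the intersection.
  x = 0: f ≡ 0 at y ∈ {4}; g ≡ 0 at y ∈ {4}; common: {4}.
  x = 1: f ≡ 0 at y ∈ {1}; g ≡ 0 at y ∈ {6}; common: ∅.
  x = 2: f ≡ 0 at y ∈ {5}; g ≡ 0 at y ∈ {1}; common: ∅.
  x = 3: f ≡ 0 at y ∈ {2}; g ≡ 0 at y ∈ {3}; common: ∅.
  x = 4: f ≡ 0 at y ∈ {6}; g ≡ 0 at y ∈ {5}; common: ∅.
  x = 5: f ≡ 0 at y ∈ {3}; g ≡ 0 at y ∈ {0}; common: ∅.
  x = 6: f ≡ 0 at y ∈ {0}; g ≡ 0 at y ∈ {2}; common: ∅.
Collecting: common zeros = {(0, 4)}, so the count is 1.
Comparison with the Bézout bound: 1 ≤ 1 = deg(f)·deg(g), as expected for curves with no common component (the bound is attained).


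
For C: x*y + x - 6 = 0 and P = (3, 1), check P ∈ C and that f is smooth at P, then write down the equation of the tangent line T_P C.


Tangent line at P: 2*x + 3*y - 9 = 0.

Step 1: f(3, 1) = 0, so P lies on C.
Step 2: partial derivatives
  f_x(x, y) = y + 1, f_y(x, y) = x.
  f_x(P) = 2, f_y(P) = 3 (gradient nonzero, so P is smooth).
Step 3: tangent line at P: 2·(x − 3) + 3·(y − 1) = 0.
Expanding: 2*x + 3*y - 9 = 0.


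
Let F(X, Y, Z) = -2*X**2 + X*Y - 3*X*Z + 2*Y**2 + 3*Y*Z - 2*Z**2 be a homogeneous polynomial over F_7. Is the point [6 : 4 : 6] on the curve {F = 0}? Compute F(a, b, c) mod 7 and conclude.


F(6,4,6) ≡ 2 (mod 7); P is NOT on the curve.

Evaluate F(6, 4, 6) term-by-term (mod 7).
  -2*X**2 ↦ -2·36·1·1 = -72
  X*Y ↦ 1·6·4·1 = 24
  -3*X*Z ↦ -3·6·1·6 = -108
  2*Y**2 ↦ 2·1·16·1 = 32
  3*Y*Z ↦ 3·1·4·6 = 72
  -2*Z**2 ↦ -2·1·1·36 = -72
Sum: F(6, 4, 6) = (-72) + (24) + (-108) + (32) + (72) + (-72) = -124.
Reducing mod 7: -124 ≡ 2 (mod 7).
Since F(a, b, c) ≡ 2 ≠ 0 (mod 7), P does NOT lie on the curve.


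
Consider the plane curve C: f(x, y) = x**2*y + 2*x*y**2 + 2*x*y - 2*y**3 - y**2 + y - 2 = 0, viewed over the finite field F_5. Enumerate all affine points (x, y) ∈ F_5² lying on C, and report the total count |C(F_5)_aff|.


Affine F_5-points: {(0, 2), (1, 3), (4, 2)}; count = 3.

For each of the 25 pairs (x, y) ∈ F_5², evaluate f(x, y) mod 5. Record the zeros.
  x = 0: [0↦3, 1↦1, 2↦0, 3↦3, 4↦3]  zeros at y ∈ {2}
  x = 1: [0↦3, 1↦1, 2↦4, 3↦0, 4↦2]  zeros at y ∈ {3}
  x = 2: [0↦3, 1↦3, 2↦2, 3↦3, 4↦4]  zeros at y ∈ ∅
  x = 3: [0↦3, 1↦2, 2↦4, 3↦2, 4↦4]  zeros at y ∈ ∅
  x = 4: [0↦3, 1↦3, 2↦0, 3↦2, 4↦2]  zeros at y ∈ {2}
Collecting zeros: affine points = {(0, 2), (1, 3), (4, 2)}.
Total count |C(F_5)_aff| = 3.


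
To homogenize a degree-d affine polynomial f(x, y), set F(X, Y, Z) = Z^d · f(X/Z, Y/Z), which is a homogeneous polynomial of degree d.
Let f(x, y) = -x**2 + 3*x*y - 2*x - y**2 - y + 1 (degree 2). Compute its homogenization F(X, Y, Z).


F(X, Y, Z) = -X**2 + 3*X*Y - 2*X*Z - Y**2 - Y*Z + Z**2

deg(f) = 2.
Substitute x = X/Z, y = Y/Z into f, then multiply by Z^2.
  monomial -1·x^2·y^0 ↦ -1·X^2·Y^0·Z^0.
  monomial 3·x^1·y^1 ↦ 3·X^1·Y^1·Z^0.
  monomial -2·x^1·y^0 ↦ -2·X^1·Y^0·Z^1.
  monomial -1·x^0·y^2 ↦ -1·X^0·Y^2·Z^0.
  monomial -1·x^0·y^1 ↦ -1·X^0·Y^1·Z^1.
  monomial 1·x^0·y^0 ↦ 1·X^0·Y^0·Z^2.
Collecting: F(X, Y, Z) = -X**2 + 3*X*Y - 2*X*Z - Y**2 - Y*Z + Z**2.


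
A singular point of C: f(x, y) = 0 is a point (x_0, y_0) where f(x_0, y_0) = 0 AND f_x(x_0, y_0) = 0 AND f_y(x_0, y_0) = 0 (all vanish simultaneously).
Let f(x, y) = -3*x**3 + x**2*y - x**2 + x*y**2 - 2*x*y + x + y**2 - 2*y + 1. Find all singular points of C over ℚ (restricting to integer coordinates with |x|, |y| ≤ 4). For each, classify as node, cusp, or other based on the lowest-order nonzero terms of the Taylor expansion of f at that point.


Singular points: {(0, 1)}; classification: cusp.

Compute partial derivatives:
  f_x = -9*x**2 + 2*x*y - 2*x + y**2 - 2*y + 1.
  f_y = x**2 + 2*x*y - 2*x + 2*y - 2.
Scan x_0 ∈ {−4, ..., 4}. For each x_0, f_y(x_0, y) is a polynomial in y; find its integer roots y ∈ {−4, ..., 4}, then test f_x and f at those candidates.
  x = -4: f_y(-4, y) = 22 - 6*y; no integer root y with |y| ≤ 4.
  x = -3: f_y(-3, y) = 13 - 4*y; no integer root y with |y| ≤ 4.
  x = -2: f_y(-2, y) = 6 - 2*y; vanishes at y ∈ {3}. (-2, 3): f_x = -40 ≠ 0.
  x = -1: f_y(-1, y) = 1; no integer root y with |y| ≤ 4.
  x = 0: f_y(0, y) = 2*y - 2; vanishes at y ∈ {1}. (0, 1): f_x = 0, f = 0 — SINGULAR.
  x = 1: f_y(1, y) = 4*y - 3; no integer root y with |y| ≤ 4.
  x = 2: f_y(2, y) = 6*y - 2; no integer root y with |y| ≤ 4.
  x = 3: f_y(3, y) = 8*y + 1; no integer root y with |y| ≤ 4.
  x = 4: f_y(4, y) = 10*y + 6; no integer root y with |y| ≤ 4.
Only singular point on the grid: (0, 1).
Classify: substitute x = 0 + u, y = 1 + v and expand: f = -3*u**3 + u**2*v + u*v**2 + v**2.
No constant or linear terms (consistent with a singular point). Quadratic part: v**2. Cubic part: -3*u**3 + u**2*v + u*v**2.
The quadratic part v**2 is a perfect square, so there is a single (double) tangent line v = 0, i.e. y = 1. Restricting the cubic part to that line (v = 0) leaves -3*u**3 ≠ 0, so f is not divisible by v and the branch is v² ≈ 3*u**3 to lowest order — this is a cusp.
Classification: cusp.


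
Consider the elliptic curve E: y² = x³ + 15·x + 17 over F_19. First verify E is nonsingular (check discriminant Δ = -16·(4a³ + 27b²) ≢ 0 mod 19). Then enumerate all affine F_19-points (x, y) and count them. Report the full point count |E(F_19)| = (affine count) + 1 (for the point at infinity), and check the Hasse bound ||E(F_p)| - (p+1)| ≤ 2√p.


Affine points = {(0, 6), (0, 13), (2, 6), (2, 13), (6, 0), (7, 3), (7, 16), (9, 8), (9, 11), (12, 5), (12, 14), (14, 8), (14, 11), (15, 8), (15, 11), (17, 6), (17, 13), (18, 1), (18, 18)}; affine count = 19; |E(F_19)| = 20.

Discriminant check: Δ ∝ 4a³ + 27b² = 4·15³ + 27·17² = 4·3375 + 27·289 ≡ 4 (mod 19). Nonzero ⇒ E is nonsingular.
For each x ∈ F_19, compute rhs = x³ + 15·x + 17 mod 19, then count y ∈ F_19 with y² ≡ rhs.
  x = 0: rhs = 17, matching y values: 6, 13 (2 points).
  x = 1: rhs = 14, matching y values: none (0 points).
  x = 2: rhs = 17, matching y values: 6, 13 (2 points).
  x = 3: rhs = 13, matching y values: none (0 points).
  x = 4: rhs = 8, matching y values: none (0 points).
  x = 5: rhs = 8, matching y values: none (0 points).
  x = 6: rhs = 0, matching y values: 0 (1 points).
  x = 7: rhs = 9, matching y values: 3, 16 (2 points).
  x = 8: rhs = 3, matching y values: none (0 points).
  x = 9: rhs = 7, matching y values: 8, 11 (2 points).
  x = 10: rhs = 8, matching y values: none (0 points).
  x = 11: rhs = 12, matching y values: none (0 points).
  x = 12: rhs = 6, matching y values: 5, 14 (2 points).
  x = 13: rhs = 15, matching y values: none (0 points).
  x = 14: rhs = 7, matching y values: 8, 11 (2 points).
  x = 15: rhs = 7, matching y values: 8, 11 (2 points).
  x = 16: rhs = 2, matching y values: none (0 points).
  x = 17: rhs = 17, matching y values: 6, 13 (2 points).
  x = 18: rhs = 1, matching y values: 1, 18 (2 points).
Total affine count: 19.
Full point count |E(F_19)| = 19 + 1 = 20.
Hasse bound: |20 − (19+1)| = |0| = 0 ≤ 2√19 ≈ 8.7178 ✓.


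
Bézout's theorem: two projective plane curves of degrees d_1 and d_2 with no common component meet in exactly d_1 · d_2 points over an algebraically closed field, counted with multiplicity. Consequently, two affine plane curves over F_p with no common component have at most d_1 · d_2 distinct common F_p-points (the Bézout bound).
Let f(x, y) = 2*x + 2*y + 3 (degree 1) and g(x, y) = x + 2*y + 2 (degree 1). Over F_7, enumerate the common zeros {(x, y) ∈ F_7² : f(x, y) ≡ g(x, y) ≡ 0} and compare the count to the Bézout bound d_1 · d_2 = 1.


Common zeros: {(6, 3)}; count = 1; Bézout bound = 1.

deg(f) = 1, deg(g) = 1, so Bézout bound = 1.
Scan x ∈ F_7. For each x, list the y ∈ F_7 with f(x, y) ≡ 0 and those with g(x, y) ≡ 0 (mod 7); the common zeros in that column are the intersection.
  x = 0: f ≡ 0 at y ∈ {2}; g ≡ 0 at y ∈ {6}; common: ∅.
  x = 1: f ≡ 0 at y ∈ {1}; g ≡ 0 at y ∈ {2}; common: ∅.
  x = 2: f ≡ 0 at y ∈ {0}; g ≡ 0 at y ∈ {5}; common: ∅.
  x = 3: f ≡ 0 at y ∈ {6}; g ≡ 0 at y ∈ {1}; common: ∅.
  x = 4: f ≡ 0 at y ∈ {5}; g ≡ 0 at y ∈ {4}; common: ∅.
  x = 5: f ≡ 0 at y ∈ {4}; g ≡ 0 at y ∈ {0}; common: ∅.
  x = 6: f ≡ 0 at y ∈ {3}; g ≡ 0 at y ∈ {3}; common: {3}.
Collecting: common zeros = {(6, 3)}, so the count is 1.
Comparison with the Bézout bound: 1 ≤ 1 = deg(f)·deg(g), as expected for curves with no common component (the bound is attained).


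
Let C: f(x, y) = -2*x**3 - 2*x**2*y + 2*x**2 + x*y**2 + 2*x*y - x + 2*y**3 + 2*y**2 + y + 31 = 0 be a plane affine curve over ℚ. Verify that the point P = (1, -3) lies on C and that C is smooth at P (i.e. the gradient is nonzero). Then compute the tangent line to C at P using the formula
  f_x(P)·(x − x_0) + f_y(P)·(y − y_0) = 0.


Tangent line at P: 12*x + 37*y + 99 = 0.

Step 1: f(1, -3) = 0, so P lies on C.
Step 2: partial derivatives
  f_x(x, y) = -6*x**2 - 4*x*y + 4*x + y**2 + 2*y - 1, f_y(x, y) = -2*x**2 + 2*x*y + 2*x + 6*y**2 + 4*y + 1.
  f_x(P) = 12, f_y(P) = 37 (gradient nonzero, so P is smooth).
Step 3: tangent line at P: 12·(x − 1) + 37·(y − -3) = 0.
Expanding: 12*x + 37*y + 99 = 0.


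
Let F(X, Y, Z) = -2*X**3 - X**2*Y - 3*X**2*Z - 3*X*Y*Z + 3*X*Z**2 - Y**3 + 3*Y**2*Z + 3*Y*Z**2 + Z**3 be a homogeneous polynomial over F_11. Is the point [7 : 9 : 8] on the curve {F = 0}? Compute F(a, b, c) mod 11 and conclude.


F(7,9,8) ≡ 5 (mod 11); P is NOT on the curve.

Evaluate F(7, 9, 8) term-by-term (mod 11).
  -2*X**3 ↦ -2·343·1·1 = -686
  -X**2*Y ↦ -1·49·9·1 = -441
  -3*X**2*Z ↦ -3·49·1·8 = -1176
  -3*X*Y*Z ↦ -3·7·9·8 = -1512
  3*X*Z**2 ↦ 3·7·1·64 = 1344
  -Y**3 ↦ -1·1·729·1 = -729
  3*Y**2*Z ↦ 3·1·81·8 = 1944
  3*Y*Z**2 ↦ 3·1·9·64 = 1728
  Z**3 ↦ 1·1·1·512 = 512
Sum: F(7, 9, 8) = (-686) + (-441) + (-1176) + (-1512) + (1344) + (-729) + (1944) + (1728) + (512) = 984.
Reducing mod 11: 984 ≡ 5 (mod 11).
Since F(a, b, c) ≡ 5 ≠ 0 (mod 11), P does NOT lie on the curve.


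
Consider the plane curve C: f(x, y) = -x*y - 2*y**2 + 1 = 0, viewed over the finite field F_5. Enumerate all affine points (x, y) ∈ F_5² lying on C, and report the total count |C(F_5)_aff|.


Affine F_5-points: {(1, 3), (1, 4), (4, 1), (4, 2)}; count = 4.

For each of the 25 pairs (x, y) ∈ F_5², evaluate f(x, y) mod 5. Record the zeros.
  x = 0: [0↦1, 1↦4, 2↦3, 3↦3, 4↦4]  zeros at y ∈ ∅
  x = 1: [0↦1, 1↦3, 2↦1, 3↦0, 4↦0]  zeros at y ∈ {3, 4}
  x = 2: [0↦1, 1↦2, 2↦4, 3↦2, 4↦1]  zeros at y ∈ ∅
  x = 3: [0↦1, 1↦1, 2↦2, 3↦4, 4↦2]  zeros at y ∈ ∅
  x = 4: [0↦1, 1↦0, 2↦0, 3↦1, 4↦3]  zeros at y ∈ {1, 2}
Collecting zeros: affine points = {(1, 3), (1, 4), (4, 1), (4, 2)}.
Total count |C(F_5)_aff| = 4.


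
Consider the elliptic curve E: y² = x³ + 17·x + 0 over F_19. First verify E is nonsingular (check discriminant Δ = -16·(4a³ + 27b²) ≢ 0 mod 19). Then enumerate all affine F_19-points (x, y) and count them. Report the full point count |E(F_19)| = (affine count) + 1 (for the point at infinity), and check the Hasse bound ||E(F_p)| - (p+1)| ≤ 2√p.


Affine points = {(0, 0), (2, 2), (2, 17), (5, 1), (5, 18), (7, 5), (7, 14), (10, 7), (10, 12), (11, 6), (11, 13), (13, 9), (13, 10), (15, 1), (15, 18), (16, 6), (16, 13), (18, 1), (18, 18)}; affine count = 19; |E(F_19)| = 20.

Discriminant check: Δ ∝ 4a³ + 27b² = 4·17³ + 27·0² = 4·4913 + 27·0 ≡ 6 (mod 19). Nonzero ⇒ E is nonsingular.
For each x ∈ F_19, compute rhs = x³ + 17·x + 0 mod 19, then count y ∈ F_19 with y² ≡ rhs.
  x = 0: rhs = 0, matching y values: 0 (1 points).
  x = 1: rhs = 18, matching y values: none (0 points).
  x = 2: rhs = 4, matching y values: 2, 17 (2 points).
  x = 3: rhs = 2, matching y values: none (0 points).
  x = 4: rhs = 18, matching y values: none (0 points).
  x = 5: rhs = 1, matching y values: 1, 18 (2 points).
  x = 6: rhs = 14, matching y values: none (0 points).
  x = 7: rhs = 6, matching y values: 5, 14 (2 points).
  x = 8: rhs = 2, matching y values: none (0 points).
  x = 9: rhs = 8, matching y values: none (0 points).
  x = 10: rhs = 11, matching y values: 7, 12 (2 points).
  x = 11: rhs = 17, matching y values: 6, 13 (2 points).
  x = 12: rhs = 13, matching y values: none (0 points).
  x = 13: rhs = 5, matching y values: 9, 10 (2 points).
  x = 14: rhs = 18, matching y values: none (0 points).
  x = 15: rhs = 1, matching y values: 1, 18 (2 points).
  x = 16: rhs = 17, matching y values: 6, 13 (2 points).
  x = 17: rhs = 15, matching y values: none (0 points).
  x = 18: rhs = 1, matching y values: 1, 18 (2 points).
Total affine count: 19.
Full point count |E(F_19)| = 19 + 1 = 20.
Hasse bound: |20 − (19+1)| = |0| = 0 ≤ 2√19 ≈ 8.7178 ✓.


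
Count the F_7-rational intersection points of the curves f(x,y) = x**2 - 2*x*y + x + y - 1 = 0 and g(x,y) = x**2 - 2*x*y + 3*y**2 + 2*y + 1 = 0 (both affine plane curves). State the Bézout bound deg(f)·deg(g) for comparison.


Common zeros: {(5, 4)}; count = 1; Bézout bound = 4.

deg(f) = 2, deg(g) = 2, so Bézout bound = 4.
Scan x ∈ F_7. For each x, list the y ∈ F_7 with f(x, y) ≡ 0 and those with g(x, y) ≡ 0 (mod 7); the common zeros in that column are the intersection.
  x = 0: f ≡ 0 at y ∈ {1}; g ≡ 0 at y ∈ ∅; common: ∅.
  x = 1: f ≡ 0 at y ∈ {1}; g ≡ 0 at y ∈ {2, 5}; common: ∅.
  x = 2: f ≡ 0 at y ∈ {4}; g ≡ 0 at y ∈ {5}; common: ∅.
  x = 3: f ≡ 0 at y ∈ {5}; g ≡ 0 at y ∈ {2, 4}; common: ∅.
  x = 4: f ≡ 0 at y ∈ ∅; g ≡ 0 at y ∈ {1}; common: ∅.
  x = 5: f ≡ 0 at y ∈ {4}; g ≡ 0 at y ∈ {1, 4}; common: {4}.
  x = 6: f ≡ 0 at y ∈ {5}; g ≡ 0 at y ∈ ∅; common: ∅.
Collecting: common zeros = {(5, 4)}, so the count is 1.
Comparison with the Bézout bound: 1 ≤ 4 = deg(f)·deg(g), as expected for curves with no common component (the affine F_7-count falls short of the bound because intersections may lie at infinity, over extension fields, or carry multiplicity).


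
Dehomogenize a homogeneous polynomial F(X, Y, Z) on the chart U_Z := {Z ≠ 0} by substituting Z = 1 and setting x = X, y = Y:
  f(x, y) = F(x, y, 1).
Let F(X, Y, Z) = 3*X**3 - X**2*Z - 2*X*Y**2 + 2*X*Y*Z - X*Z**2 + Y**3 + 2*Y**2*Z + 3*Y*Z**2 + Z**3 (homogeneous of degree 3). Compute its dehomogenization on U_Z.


f(x, y) = 3*x**3 - x**2 - 2*x*y**2 + 2*x*y - x + y**3 + 2*y**2 + 3*y + 1

On U_Z we set Z = 1. Each monomial c·X^i·Y^j·Z^k in F becomes c·x^i·y^j·1^k = c·x^i·y^j.
Substituting Z = 1: F(X, Y, 1) = 3*x**3 - x**2 - 2*x*y**2 + 2*x*y - x + y**3 + 2*y**2 + 3*y + 1.
Note: deg(f) ≤ deg(F) = 3; strict inequality happens when F is divisible by Z (lost terms).


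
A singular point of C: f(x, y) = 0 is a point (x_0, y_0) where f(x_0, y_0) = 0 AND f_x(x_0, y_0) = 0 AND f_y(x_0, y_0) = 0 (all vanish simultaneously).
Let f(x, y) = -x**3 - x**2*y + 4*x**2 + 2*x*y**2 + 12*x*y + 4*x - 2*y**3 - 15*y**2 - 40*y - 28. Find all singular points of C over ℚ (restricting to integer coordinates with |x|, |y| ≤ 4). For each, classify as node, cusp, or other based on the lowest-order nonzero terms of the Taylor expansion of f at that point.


Singular points: {(2, -2)}; classification: cusp.

Compute partial derivatives:
  f_x = -3*x**2 - 2*x*y + 8*x + 2*y**2 + 12*y + 4.
  f_y = -x**2 + 4*x*y + 12*x - 6*y**2 - 30*y - 40.
Scan x_0 ∈ {−4, ..., 4}. For each x_0, f_y(x_0, y) is a polynomial in y; find its integer roots y ∈ {−4, ..., 4}, then test f_x and f at those candidates.
  x = -4: f_y(-4, y) = -6*y**2 - 46*y - 104; no integer root y with |y| ≤ 4.
  x = -3: f_y(-3, y) = -6*y**2 - 42*y - 85; no integer root y with |y| ≤ 4.
  x = -2: f_y(-2, y) = -6*y**2 - 38*y - 68; no integer root y with |y| ≤ 4.
  x = -1: f_y(-1, y) = -6*y**2 - 34*y - 53; no integer root y with |y| ≤ 4.
  x = 0: f_y(0, y) = -6*y**2 - 30*y - 40; no integer root y with |y| ≤ 4.
  x = 1: f_y(1, y) = -6*y**2 - 26*y - 29; no integer root y with |y| ≤ 4.
  x = 2: f_y(2, y) = -6*y**2 - 22*y - 20; vanishes at y ∈ {-2}. (2, -2): f_x = 0, f = 0 — SINGULAR.
  x = 3: f_y(3, y) = -6*y**2 - 18*y - 13; no integer root y with |y| ≤ 4.
  x = 4: f_y(4, y) = -6*y**2 - 14*y - 8; vanishes at y ∈ {-1}. (4, -1): f_x = -14 ≠ 0.
Only singular point on the grid: (2, -2).
Classify: substitute x = 2 + u, y = -2 + v and expand: f = -u**3 - u**2*v + 2*u*v**2 - 2*v**3 + v**2.
No constant or linear terms (consistent with a singular point). Quadratic part: v**2. Cubic part: -u**3 - u**2*v + 2*u*v**2 - 2*v**3.
The quadratic part v**2 is a perfect square, so there is a single (double) tangent line v = 0, i.e. y = -2. Restricting the cubic part to that line (v = 0) leaves -u**3 ≠ 0, so f is not divisible by v and the branch is v² ≈ u**3 to lowest order — this is a cusp.
Classification: cusp.


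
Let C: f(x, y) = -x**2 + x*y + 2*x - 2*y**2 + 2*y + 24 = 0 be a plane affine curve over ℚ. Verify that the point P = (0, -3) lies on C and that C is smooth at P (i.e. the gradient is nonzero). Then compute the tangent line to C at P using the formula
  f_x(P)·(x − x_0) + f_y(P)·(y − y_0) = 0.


Tangent line at P: -x + 14*y + 42 = 0.

Step 1: f(0, -3) = 0, so P lies on C.
Step 2: partial derivatives
  f_x(x, y) = -2*x + y + 2, f_y(x, y) = x - 4*y + 2.
  f_x(P) = -1, f_y(P) = 14 (gradient nonzero, so P is smooth).
Step 3: tangent line at P: -1·(x − 0) + 14·(y − -3) = 0.
Expanding: -x + 14*y + 42 = 0.


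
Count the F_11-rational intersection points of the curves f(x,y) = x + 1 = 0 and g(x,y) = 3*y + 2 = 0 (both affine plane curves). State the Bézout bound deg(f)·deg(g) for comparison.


Common zeros: {(10, 3)}; count = 1; Bézout bound = 1.

deg(f) = 1, deg(g) = 1, so Bézout bound = 1.
Scan x ∈ F_11. For each x, list the y ∈ F_11 with f(x, y) ≡ 0 and those with g(x, y) ≡ 0 (mod 11); the common zeros in that column are the intersection.
  x = 0: f ≡ 0 at y ∈ ∅; g ≡ 0 at y ∈ {3}; common: ∅.
  x = 1: f ≡ 0 at y ∈ ∅; g ≡ 0 at y ∈ {3}; common: ∅.
  x = 2: f ≡ 0 at y ∈ ∅; g ≡ 0 at y ∈ {3}; common: ∅.
  x = 3: f ≡ 0 at y ∈ ∅; g ≡ 0 at y ∈ {3}; common: ∅.
  x = 4: f ≡ 0 at y ∈ ∅; g ≡ 0 at y ∈ {3}; common: ∅.
  x = 5: f ≡ 0 at y ∈ ∅; g ≡ 0 at y ∈ {3}; common: ∅.
  x = 6: f ≡ 0 at y ∈ ∅; g ≡ 0 at y ∈ {3}; common: ∅.
  x = 7: f ≡ 0 at y ∈ ∅; g ≡ 0 at y ∈ {3}; common: ∅.
  x = 8: f ≡ 0 at y ∈ ∅; g ≡ 0 at y ∈ {3}; common: ∅.
  x = 9: f ≡ 0 at y ∈ ∅; g ≡ 0 at y ∈ {3}; common: ∅.
  x = 10: f ≡ 0 at y ∈ {0, 1, 2, 3, 4, 5, 6, 7, 8, 9, 10}; g ≡ 0 at y ∈ {3}; common: {3}.
Collecting: common zeros = {(10, 3)}, so the count is 1.
Comparison with the Bézout bound: 1 ≤ 1 = deg(f)·deg(g), as expected for curves with no common component (the bound is attained).


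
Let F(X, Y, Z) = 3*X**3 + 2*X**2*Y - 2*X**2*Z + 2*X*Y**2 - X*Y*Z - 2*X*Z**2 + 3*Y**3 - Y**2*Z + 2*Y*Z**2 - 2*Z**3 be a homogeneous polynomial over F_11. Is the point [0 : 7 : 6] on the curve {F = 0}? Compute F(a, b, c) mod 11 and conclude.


F(0,7,6) ≡ 4 (mod 11); P is NOT on the curve.

Evaluate F(0, 7, 6) term-by-term (mod 11).
  3*X**3 ↦ 3·0·1·1 = 0
  2*X**2*Y ↦ 2·0·7·1 = 0
  -2*X**2*Z ↦ -2·0·1·6 = 0
  2*X*Y**2 ↦ 2·0·49·1 = 0
  -X*Y*Z ↦ -1·0·7·6 = 0
  -2*X*Z**2 ↦ -2·0·1·36 = 0
  3*Y**3 ↦ 3·1·343·1 = 1029
  -Y**2*Z ↦ -1·1·49·6 = -294
  2*Y*Z**2 ↦ 2·1·7·36 = 504
  -2*Z**3 ↦ -2·1·1·216 = -432
Sum: F(0, 7, 6) = (0) + (0) + (0) + (0) + (0) + (0) + (1029) + (-294) + (504) + (-432) = 807.
Reducing mod 11: 807 ≡ 4 (mod 11).
Since F(a, b, c) ≡ 4 ≠ 0 (mod 11), P does NOT lie on the curve.


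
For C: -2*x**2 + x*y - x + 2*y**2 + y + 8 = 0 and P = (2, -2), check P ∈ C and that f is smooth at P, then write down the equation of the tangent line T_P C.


Tangent line at P: -11*x - 5*y + 12 = 0.

Step 1: f(2, -2) = 0, so P lies on C.
Step 2: partial derivatives
  f_x(x, y) = -4*x + y - 1, f_y(x, y) = x + 4*y + 1.
  f_x(P) = -11, f_y(P) = -5 (gradient nonzero, so P is smooth).
Step 3: tangent line at P: -11·(x − 2) + -5·(y − -2) = 0.
Expanding: -11*x - 5*y + 12 = 0.


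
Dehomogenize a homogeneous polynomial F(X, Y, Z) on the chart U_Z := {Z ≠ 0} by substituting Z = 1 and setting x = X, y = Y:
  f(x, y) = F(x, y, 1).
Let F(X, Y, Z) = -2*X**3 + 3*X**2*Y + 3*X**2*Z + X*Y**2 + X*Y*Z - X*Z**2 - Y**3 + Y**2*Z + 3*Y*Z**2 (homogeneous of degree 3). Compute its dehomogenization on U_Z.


f(x, y) = -2*x**3 + 3*x**2*y + 3*x**2 + x*y**2 + x*y - x - y**3 + y**2 + 3*y

On U_Z we set Z = 1. Each monomial c·X^i·Y^j·Z^k in F becomes c·x^i·y^j·1^k = c·x^i·y^j.
Substituting Z = 1: F(X, Y, 1) = -2*x**3 + 3*x**2*y + 3*x**2 + x*y**2 + x*y - x - y**3 + y**2 + 3*y.
Note: deg(f) ≤ deg(F) = 3; strict inequality happens when F is divisible by Z (lost terms).


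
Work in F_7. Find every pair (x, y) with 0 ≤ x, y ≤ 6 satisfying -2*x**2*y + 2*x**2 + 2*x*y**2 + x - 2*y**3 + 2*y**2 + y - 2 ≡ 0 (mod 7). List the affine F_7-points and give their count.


Affine F_7-points: {(0, 3), (1, 5), (3, 3), (3, 4), (4, 6), (5, 1), (6, 4)}; count = 7.

For each of the 49 pairs (x, y) ∈ F_7², evaluate f(x, y) mod 7. Record the zeros.
  x = 0: [0↦5, 1↦6, 2↦6, 3↦0, 4↦4, 5↦6, 6↦1]  zeros at y ∈ {3}
  x = 1: [0↦1, 1↦2, 2↦6, 3↦1, 4↦3, 5↦0, 6↦1]  zeros at y ∈ {5}
  x = 2: [0↦1, 1↦5, 2↦2, 3↦1, 4↦4, 5↦6, 6↦2]  zeros at y ∈ ∅
  x = 3: [0↦5, 1↦1, 2↦1, 3↦0, 4↦0, 5↦3, 6↦4]  zeros at y ∈ {3, 4}
  x = 4: [0↦6, 1↦4, 2↦3, 3↦5, 4↦5, 5↦5, 6↦0]  zeros at y ∈ {6}
  x = 5: [0↦4, 1↦0, 2↦1, 3↦2, 4↦5, 5↦5, 6↦4]  zeros at y ∈ {1}
  x = 6: [0↦6, 1↦3, 2↦2, 3↦5, 4↦0, 5↦3, 6↦2]  zeros at y ∈ {4}
Collecting zeros: affine points = {(0, 3), (1, 5), (3, 3), (3, 4), (4, 6), (5, 1), (6, 4)}.
Total count |C(F_7)_aff| = 7.


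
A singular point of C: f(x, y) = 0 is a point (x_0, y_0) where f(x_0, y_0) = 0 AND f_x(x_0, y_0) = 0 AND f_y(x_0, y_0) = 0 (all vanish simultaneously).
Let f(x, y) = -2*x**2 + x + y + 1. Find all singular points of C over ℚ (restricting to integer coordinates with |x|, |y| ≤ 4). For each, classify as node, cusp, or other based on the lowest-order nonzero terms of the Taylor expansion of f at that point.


No singular points in the scanned grid; C is smooth there.

Compute partial derivatives:
  f_x = 1 - 4*x.
  f_y = 1.
f_y = 1 is a nonzero constant, so f_y never vanishes: no point (x, y) can satisfy f = f_x = f_y = 0. In particular no (x, y) ∈ {−4, ..., 4}² is singular; the curve is smooth.


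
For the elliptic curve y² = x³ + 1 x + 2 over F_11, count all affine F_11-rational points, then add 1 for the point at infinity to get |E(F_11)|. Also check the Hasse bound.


Affine points = {(1, 2), (1, 9), (2, 1), (2, 10), (4, 2), (4, 9), (5, 0), (6, 2), (6, 9), (7, 0), (8, 4), (8, 7), (9, 5), (9, 6), (10, 0)}; affine count = 15; |E(F_11)| = 16.

Discriminant check: Δ ∝ 4a³ + 27b² = 4·1³ + 27·2² = 4·1 + 27·4 ≡ 2 (mod 11). Nonzero ⇒ E is nonsingular.
For each x ∈ F_11, compute rhs = x³ + 1·x + 2 mod 11, then count y ∈ F_11 with y² ≡ rhs.
  x = 0: rhs = 2, matching y values: none (0 points).
  x = 1: rhs = 4, matching y values: 2, 9 (2 points).
  x = 2: rhs = 1, matching y values: 1, 10 (2 points).
  x = 3: rhs = 10, matching y values: none (0 points).
  x = 4: rhs = 4, matching y values: 2, 9 (2 points).
  x = 5: rhs = 0, matching y values: 0 (1 points).
  x = 6: rhs = 4, matching y values: 2, 9 (2 points).
  x = 7: rhs = 0, matching y values: 0 (1 points).
  x = 8: rhs = 5, matching y values: 4, 7 (2 points).
  x = 9: rhs = 3, matching y values: 5, 6 (2 points).
  x = 10: rhs = 0, matching y values: 0 (1 points).
Total affine count: 15.
Full point count |E(F_11)| = 15 + 1 = 16.
Hasse bound: |16 − (11+1)| = |4| = 4 ≤ 2√11 ≈ 6.6332 ✓.


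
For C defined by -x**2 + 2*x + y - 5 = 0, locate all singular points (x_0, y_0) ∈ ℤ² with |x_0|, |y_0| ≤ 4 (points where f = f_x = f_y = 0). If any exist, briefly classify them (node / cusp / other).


No singular points in the scanned grid; C is smooth there.

Compute partial derivatives:
  f_x = 2 - 2*x.
  f_y = 1.
f_y = 1 is a nonzero constant, so f_y never vanishes: no point (x, y) can satisfy f = f_x = f_y = 0. In particular no (x, y) ∈ {−4, ..., 4}² is singular; the curve is smooth.


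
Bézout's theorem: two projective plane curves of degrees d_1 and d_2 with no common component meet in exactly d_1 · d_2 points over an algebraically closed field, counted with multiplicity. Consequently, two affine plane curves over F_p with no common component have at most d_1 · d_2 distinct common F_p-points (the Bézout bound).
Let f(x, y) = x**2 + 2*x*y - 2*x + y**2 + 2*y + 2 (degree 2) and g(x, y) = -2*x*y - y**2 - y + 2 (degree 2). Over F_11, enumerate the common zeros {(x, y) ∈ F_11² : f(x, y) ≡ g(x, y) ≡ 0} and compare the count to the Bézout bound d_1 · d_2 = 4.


Common zeros: {(6, 5)}; count = 1; Bézout bound = 4.

deg(f) = 2, deg(g) = 2, so Bézout bound = 4.
Scan x ∈ F_11. For each x, list the y ∈ F_11 with f(x, y) ≡ 0 and those with g(x, y) ≡ 0 (mod 11); the common zeros in that column are the intersection.
  x = 0: f ≡ 0 at y ∈ ∅; g ≡ 0 at y ∈ {1, 9}; common: ∅.
  x = 1: f ≡ 0 at y ∈ {3, 4}; g ≡ 0 at y ∈ ∅; common: ∅.
  x = 2: f ≡ 0 at y ∈ ∅; g ≡ 0 at y ∈ {3}; common: ∅.
  x = 3: f ≡ 0 at y ∈ {7}; g ≡ 0 at y ∈ ∅; common: ∅.
  x = 4: f ≡ 0 at y ∈ {4, 8}; g ≡ 0 at y ∈ {6, 7}; common: ∅.
  x = 5: f ≡ 0 at y ∈ ∅; g ≡ 0 at y ∈ ∅; common: ∅.
  x = 6: f ≡ 0 at y ∈ {3, 5}; g ≡ 0 at y ∈ {4, 5}; common: {5}.
  x = 7: f ≡ 0 at y ∈ {7, 10}; g ≡ 0 at y ∈ ∅; common: ∅.
  x = 8: f ≡ 0 at y ∈ {5, 10}; g ≡ 0 at y ∈ {8}; common: ∅.
  x = 9: f ≡ 0 at y ∈ ∅; g ≡ 0 at y ∈ ∅; common: ∅.
  x = 10: f ≡ 0 at y ∈ ∅; g ≡ 0 at y ∈ {2, 10}; common: ∅.
Collecting: common zeros = {(6, 5)}, so the count is 1.
Comparison with the Bézout bound: 1 ≤ 4 = deg(f)·deg(g), as expected for curves with no common component (the affine F_11-count falls short of the bound because intersections may lie at infinity, over extension fields, or carry multiplicity).


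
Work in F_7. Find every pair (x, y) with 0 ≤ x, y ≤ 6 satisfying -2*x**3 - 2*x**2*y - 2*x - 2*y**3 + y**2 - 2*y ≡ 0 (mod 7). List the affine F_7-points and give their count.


Affine F_7-points: {(0, 0), (2, 6), (3, 2), (3, 4), (3, 5)}; count = 5.

For each of the 49 pairs (x, y) ∈ F_7², evaluate f(x, y) mod 7. Record the zeros.
  x = 0: [0↦0, 1↦4, 2↦5, 3↦5, 4↦6, 5↦3, 6↦5]  zeros at y ∈ {0}
  x = 1: [0↦3, 1↦5, 2↦4, 3↦2, 4↦1, 5↦3, 6↦3]  zeros at y ∈ ∅
  x = 2: [0↦1, 1↦4, 2↦4, 3↦3, 4↦3, 5↦6, 6↦0]  zeros at y ∈ {6}
  x = 3: [0↦3, 1↦3, 2↦0, 3↦3, 4↦0, 5↦0, 6↦5]  zeros at y ∈ {2, 4, 5}
  x = 4: [0↦4, 1↦4, 2↦1, 3↦4, 4↦1, 5↦1, 6↦6]  zeros at y ∈ ∅
  x = 5: [0↦6, 1↦2, 2↦2, 3↦1, 4↦1, 5↦4, 6↦5]  zeros at y ∈ ∅
  x = 6: [0↦4, 1↦6, 2↦5, 3↦3, 4↦2, 5↦4, 6↦4]  zeros at y ∈ ∅
Collecting zeros: affine points = {(0, 0), (2, 6), (3, 2), (3, 4), (3, 5)}.
Total count |C(F_7)_aff| = 5.


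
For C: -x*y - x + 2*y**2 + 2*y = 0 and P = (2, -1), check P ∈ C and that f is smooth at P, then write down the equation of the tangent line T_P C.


Tangent line at P: -4*y - 4 = 0.

Step 1: f(2, -1) = 0, so P lies on C.
Step 2: partial derivatives
  f_x(x, y) = -y - 1, f_y(x, y) = -x + 4*y + 2.
  f_x(P) = 0, f_y(P) = -4 (gradient nonzero, so P is smooth).
Step 3: tangent line at P: 0·(x − 2) + -4·(y − -1) = 0.
Expanding: -4*y - 4 = 0.


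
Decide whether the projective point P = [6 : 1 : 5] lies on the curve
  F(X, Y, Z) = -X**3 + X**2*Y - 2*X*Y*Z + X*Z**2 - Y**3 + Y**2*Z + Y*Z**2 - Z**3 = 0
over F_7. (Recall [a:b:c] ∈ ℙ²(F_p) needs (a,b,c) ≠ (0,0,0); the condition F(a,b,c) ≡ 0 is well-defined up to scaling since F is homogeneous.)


F(6,1,5) ≡ 3 (mod 7); P is NOT on the curve.

Evaluate F(6, 1, 5) term-by-term (mod 7).
  -X**3 ↦ -1·216·1·1 = -216
  X**2*Y ↦ 1·36·1·1 = 36
  -2*X*Y*Z ↦ -2·6·1·5 = -60
  X*Z**2 ↦ 1·6·1·25 = 150
  -Y**3 ↦ -1·1·1·1 = -1
  Y**2*Z ↦ 1·1·1·5 = 5
  Y*Z**2 ↦ 1·1·1·25 = 25
  -Z**3 ↦ -1·1·1·125 = -125
Sum: F(6, 1, 5) = (-216) + (36) + (-60) + (150) + (-1) + (5) + (25) + (-125) = -186.
Reducing mod 7: -186 ≡ 3 (mod 7).
Since F(a, b, c) ≡ 3 ≠ 0 (mod 7), P does NOT lie on the curve.


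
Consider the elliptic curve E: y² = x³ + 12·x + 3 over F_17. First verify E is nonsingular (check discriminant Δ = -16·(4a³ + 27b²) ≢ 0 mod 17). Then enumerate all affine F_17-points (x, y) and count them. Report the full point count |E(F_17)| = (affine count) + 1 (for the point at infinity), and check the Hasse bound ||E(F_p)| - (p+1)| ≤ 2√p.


Affine points = {(1, 4), (1, 13), (2, 1), (2, 16), (3, 7), (3, 10), (4, 8), (4, 9), (5, 1), (5, 16), (6, 6), (6, 11), (8, 4), (8, 13), (10, 1), (10, 16), (11, 2), (11, 15), (14, 5), (14, 12)}; affine count = 20; |E(F_17)| = 21.

Discriminant check: Δ ∝ 4a³ + 27b² = 4·12³ + 27·3² = 4·1728 + 27·9 ≡ 15 (mod 17). Nonzero ⇒ E is nonsingular.
For each x ∈ F_17, compute rhs = x³ + 12·x + 3 mod 17, then count y ∈ F_17 with y² ≡ rhs.
  x = 0: rhs = 3, matching y values: none (0 points).
  x = 1: rhs = 16, matching y values: 4, 13 (2 points).
  x = 2: rhs = 1, matching y values: 1, 16 (2 points).
  x = 3: rhs = 15, matching y values: 7, 10 (2 points).
  x = 4: rhs = 13, matching y values: 8, 9 (2 points).
  x = 5: rhs = 1, matching y values: 1, 16 (2 points).
  x = 6: rhs = 2, matching y values: 6, 11 (2 points).
  x = 7: rhs = 5, matching y values: none (0 points).
  x = 8: rhs = 16, matching y values: 4, 13 (2 points).
  x = 9: rhs = 7, matching y values: none (0 points).
  x = 10: rhs = 1, matching y values: 1, 16 (2 points).
  x = 11: rhs = 4, matching y values: 2, 15 (2 points).
  x = 12: rhs = 5, matching y values: none (0 points).
  x = 13: rhs = 10, matching y values: none (0 points).
  x = 14: rhs = 8, matching y values: 5, 12 (2 points).
  x = 15: rhs = 5, matching y values: none (0 points).
  x = 16: rhs = 7, matching y values: none (0 points).
Total affine count: 20.
Full point count |E(F_17)| = 20 + 1 = 21.
Hasse bound: |21 − (17+1)| = |3| = 3 ≤ 2√17 ≈ 8.2462 ✓.


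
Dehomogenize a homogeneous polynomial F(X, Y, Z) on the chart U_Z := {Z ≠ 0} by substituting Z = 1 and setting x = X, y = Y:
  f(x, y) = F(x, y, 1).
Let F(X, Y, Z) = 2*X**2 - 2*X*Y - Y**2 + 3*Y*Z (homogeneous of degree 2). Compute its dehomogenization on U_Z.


f(x, y) = 2*x**2 - 2*x*y - y**2 + 3*y

On U_Z we set Z = 1. Each monomial c·X^i·Y^j·Z^k in F becomes c·x^i·y^j·1^k = c·x^i·y^j.
Substituting Z = 1: F(X, Y, 1) = 2*x**2 - 2*x*y - y**2 + 3*y.
Note: deg(f) ≤ deg(F) = 2; strict inequality happens when F is divisible by Z (lost terms).


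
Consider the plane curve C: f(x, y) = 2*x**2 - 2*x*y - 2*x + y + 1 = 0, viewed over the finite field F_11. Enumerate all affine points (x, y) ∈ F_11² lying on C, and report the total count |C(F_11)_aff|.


Affine F_11-points: {(0, 10), (1, 1), (2, 9), (3, 7), (4, 2), (5, 7), (7, 4), (8, 9), (9, 4), (10, 2)}; count = 10.

For each of the 121 pairs (x, y) ∈ F_11², evaluate f(x, y) mod 11. Record the zeros.
  x = 0: [0↦1, 1↦2, 2↦3, 3↦4, 4↦5, 5↦6, 6↦7, 7↦8, 8↦9, 9↦10, 10↦0]  zeros at y ∈ {10}
  x = 1: [0↦1, 1↦0, 2↦10, 3↦9, 4↦8, 5↦7, 6↦6, 7↦5, 8↦4, 9↦3, 10↦2]  zeros at y ∈ {1}
  x = 2: [0↦5, 1↦2, 2↦10, 3↦7, 4↦4, 5↦1, 6↦9, 7↦6, 8↦3, 9↦0, 10↦8]  zeros at y ∈ {9}
  x = 3: [0↦2, 1↦8, 2↦3, 3↦9, 4↦4, 5↦10, 6↦5, 7↦0, 8↦6, 9↦1, 10↦7]  zeros at y ∈ {7}
  x = 4: [0↦3, 1↦7, 2↦0, 3↦4, 4↦8, 5↦1, 6↦5, 7↦9, 8↦2, 9↦6, 10↦10]  zeros at y ∈ {2}
  x = 5: [0↦8, 1↦10, 2↦1, 3↦3, 4↦5, 5↦7, 6↦9, 7↦0, 8↦2, 9↦4, 10↦6]  zeros at y ∈ {7}
  x = 6: [0↦6, 1↦6, 2↦6, 3↦6, 4↦6, 5↦6, 6↦6, 7↦6, 8↦6, 9↦6, 10↦6]  zeros at y ∈ ∅
  x = 7: [0↦8, 1↦6, 2↦4, 3↦2, 4↦0, 5↦9, 6↦7, 7↦5, 8↦3, 9↦1, 10↦10]  zeros at y ∈ {4}
  x = 8: [0↦3, 1↦10, 2↦6, 3↦2, 4↦9, 5↦5, 6↦1, 7↦8, 8↦4, 9↦0, 10↦7]  zeros at y ∈ {9}
  x = 9: [0↦2, 1↦7, 2↦1, 3↦6, 4↦0, 5↦5, 6↦10, 7↦4, 8↦9, 9↦3, 10↦8]  zeros at y ∈ {4}
  x = 10: [0↦5, 1↦8, 2↦0, 3↦3, 4↦6, 5↦9, 6↦1, 7↦4, 8↦7, 9↦10, 10↦2]  zeros at y ∈ {2}
Collecting zeros: affine points = {(0, 10), (1, 1), (2, 9), (3, 7), (4, 2), (5, 7), (7, 4), (8, 9), (9, 4), (10, 2)}.
Total count |C(F_11)_aff| = 10.


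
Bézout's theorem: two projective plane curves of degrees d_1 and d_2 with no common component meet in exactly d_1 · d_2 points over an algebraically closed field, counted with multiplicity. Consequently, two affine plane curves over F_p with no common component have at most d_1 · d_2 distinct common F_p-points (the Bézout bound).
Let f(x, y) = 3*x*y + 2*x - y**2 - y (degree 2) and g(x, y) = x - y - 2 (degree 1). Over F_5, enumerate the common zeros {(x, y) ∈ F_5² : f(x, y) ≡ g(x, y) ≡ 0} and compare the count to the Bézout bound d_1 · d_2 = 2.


Common zeros: ∅; count = 0; Bézout bound = 2.

deg(f) = 2, deg(g) = 1, so Bézout bound = 2.
Scan x ∈ F_5. For each x, list the y ∈ F_5 with f(x, y) ≡ 0 and those with g(x, y) ≡ 0 (mod 5); the common zeros in that column are the intersection.
  x = 0: f ≡ 0 at y ∈ {0, 4}; g ≡ 0 at y ∈ {3}; common: ∅.
  x = 1: f ≡ 0 at y ∈ ∅; g ≡ 0 at y ∈ {4}; common: ∅.
  x = 2: f ≡ 0 at y ∈ {2, 3}; g ≡ 0 at y ∈ {0}; common: ∅.
  x = 3: f ≡ 0 at y ∈ ∅; g ≡ 0 at y ∈ {1}; common: ∅.
  x = 4: f ≡ 0 at y ∈ ∅; g ≡ 0 at y ∈ {2}; common: ∅.
Collecting: common zeros = ∅, so the count is 0.
Comparison with the Bézout bound: 0 ≤ 2 = deg(f)·deg(g), as expected for curves with no common component (the affine F_5-count falls short of the bound because intersections may lie at infinity, over extension fields, or carry multiplicity).


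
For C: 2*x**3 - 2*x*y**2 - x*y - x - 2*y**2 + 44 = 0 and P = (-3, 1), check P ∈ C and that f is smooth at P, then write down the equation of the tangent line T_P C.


Tangent line at P: 50*x + 11*y + 139 = 0.

Step 1: f(-3, 1) = 0, so P lies on C.
Step 2: partial derivatives
  f_x(x, y) = 6*x**2 - 2*y**2 - y - 1, f_y(x, y) = -4*x*y - x - 4*y.
  f_x(P) = 50, f_y(P) = 11 (gradient nonzero, so P is smooth).
Step 3: tangent line at P: 50·(x − -3) + 11·(y − 1) = 0.
Expanding: 50*x + 11*y + 139 = 0.


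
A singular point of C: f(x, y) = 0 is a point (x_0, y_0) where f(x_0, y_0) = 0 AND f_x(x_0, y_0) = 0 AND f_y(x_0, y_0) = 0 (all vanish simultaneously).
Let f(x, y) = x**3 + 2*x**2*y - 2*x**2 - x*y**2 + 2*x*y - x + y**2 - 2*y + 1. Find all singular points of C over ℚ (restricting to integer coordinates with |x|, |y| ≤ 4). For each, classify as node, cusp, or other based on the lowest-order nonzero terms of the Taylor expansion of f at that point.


Singular points: {(0, 1)}; classification: cusp.

Compute partial derivatives:
  f_x = 3*x**2 + 4*x*y - 4*x - y**2 + 2*y - 1.
  f_y = 2*x**2 - 2*x*y + 2*x + 2*y - 2.
Scan x_0 ∈ {−4, ..., 4}. For each x_0, f_y(x_0, y) is a polynomial in y; find its integer roots y ∈ {−4, ..., 4}, then test f_x and f at those candidates.
  x = -4: f_y(-4, y) = 10*y + 22; no integer root y with |y| ≤ 4.
  x = -3: f_y(-3, y) = 8*y + 10; no integer root y with |y| ≤ 4.
  x = -2: f_y(-2, y) = 6*y + 2; no integer root y with |y| ≤ 4.
  x = -1: f_y(-1, y) = 4*y - 2; no integer root y with |y| ≤ 4.
  x = 0: f_y(0, y) = 2*y - 2; vanishes at y ∈ {1}. (0, 1): f_x = 0, f = 0 — SINGULAR.
  x = 1: f_y(1, y) = 2; no integer root y with |y| ≤ 4.
  x = 2: f_y(2, y) = 10 - 2*y; no integer root y with |y| ≤ 4.
  x = 3: f_y(3, y) = 22 - 4*y; no integer root y with |y| ≤ 4.
  x = 4: f_y(4, y) = 38 - 6*y; no integer root y with |y| ≤ 4.
Only singular point on the grid: (0, 1).
Classify: substitute x = 0 + u, y = 1 + v and expand: f = u**3 + 2*u**2*v - u*v**2 + v**2.
No constant or linear terms (consistent with a singular point). Quadratic part: v**2. Cubic part: u**3 + 2*u**2*v - u*v**2.
The quadratic part v**2 is a perfect square, so there is a single (double) tangent line v = 0, i.e. y = 1. Restricting the cubic part to that line (v = 0) leaves u**3 ≠ 0, so f is not divisible by v and the branch is v² ≈ -u**3 to lowest order — this is a cusp.
Classification: cusp.
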